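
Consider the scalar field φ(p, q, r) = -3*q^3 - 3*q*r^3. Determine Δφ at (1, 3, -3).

108

∂²φ/∂p² = 0
∂²φ/∂q² = -18*q
∂²φ/∂r² = -18*q*r
∇²φ = -18*q*r - 18*q
At (1, 3, -3): 108.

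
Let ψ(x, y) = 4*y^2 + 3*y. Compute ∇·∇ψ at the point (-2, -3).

8

∂²ψ/∂x² = 0
∂²ψ/∂y² = 8
∇²ψ = 8
At (-2, -3): 8.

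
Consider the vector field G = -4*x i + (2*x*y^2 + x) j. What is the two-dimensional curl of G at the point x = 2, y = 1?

3

∂G₂/∂x = 2*y^2 + 1
∂G₁/∂y = 0
Scalar curl = 2*y^2 + 1
At (2, 1): 3.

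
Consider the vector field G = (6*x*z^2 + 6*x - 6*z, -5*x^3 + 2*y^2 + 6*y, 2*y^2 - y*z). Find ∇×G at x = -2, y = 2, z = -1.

(9, 18, -60)

(∇×G)₁ = ∂G₃/∂y − ∂G₂/∂z = 4*y - z
(∇×G)₂ = ∂G₁/∂z − ∂G₃/∂x = 12*x*z - 6
(∇×G)₃ = ∂G₂/∂x − ∂G₁/∂y = -15*x^2
∇×G = (4*y - z, 12*x*z - 6, -15*x^2)
At (-2, 2, -1): (9, 18, -60).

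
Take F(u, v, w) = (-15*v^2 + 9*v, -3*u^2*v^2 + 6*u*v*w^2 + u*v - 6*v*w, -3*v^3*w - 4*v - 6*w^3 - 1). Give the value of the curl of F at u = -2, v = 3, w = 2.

(∇×F)₁ = ∂F₃/∂v − ∂F₂/∂w = -12*u*v*w - 9*v^2*w + 6*v - 4
(∇×F)₂ = ∂F₁/∂w − ∂F₃/∂u = 0
(∇×F)₃ = ∂F₂/∂u − ∂F₁/∂v = -6*u*v^2 + 6*v*w^2 + 31*v - 9
∇×F = (-12*u*v*w - 9*v^2*w + 6*v - 4, 0, -6*u*v^2 + 6*v*w^2 + 31*v - 9)
At (-2, 3, 2): (-4, 0, 264).

(-4, 0, 264)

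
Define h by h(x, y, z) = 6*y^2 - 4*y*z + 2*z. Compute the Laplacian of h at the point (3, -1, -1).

12

∂²h/∂x² = 0
∂²h/∂y² = 12
∂²h/∂z² = 0
∇²h = 12
At (3, -1, -1): 12.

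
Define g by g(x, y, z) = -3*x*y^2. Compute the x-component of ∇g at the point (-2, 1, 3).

-3

(∇g)_1 = ∂g/∂x = -3*y^2
At (-2, 1, 3): -3.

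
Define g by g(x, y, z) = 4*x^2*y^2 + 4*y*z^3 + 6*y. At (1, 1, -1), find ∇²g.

∂²g/∂x² = 8*y^2
∂²g/∂y² = 8*x^2
∂²g/∂z² = 24*y*z
∇²g = 8*x^2 + 8*y^2 + 24*y*z
At (1, 1, -1): -8.

-8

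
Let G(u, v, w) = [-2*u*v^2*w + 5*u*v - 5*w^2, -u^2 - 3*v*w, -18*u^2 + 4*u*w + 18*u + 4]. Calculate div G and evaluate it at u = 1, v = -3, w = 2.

∂G₁/∂u = -2*v^2*w + 5*v
∂G₂/∂v = -3*w
∂G₃/∂w = 4*u
∇·G = 4*u - 2*v^2*w + 5*v - 3*w
At (1, -3, 2): -53.

-53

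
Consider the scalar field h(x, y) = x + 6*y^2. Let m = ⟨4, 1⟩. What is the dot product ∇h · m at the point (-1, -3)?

-32

∂h/∂x = 1
∂h/∂y = 12*y
∇h at (-1, -3) = (1, -36)
∇h · m = (1)(4) + (-36)(1) = -32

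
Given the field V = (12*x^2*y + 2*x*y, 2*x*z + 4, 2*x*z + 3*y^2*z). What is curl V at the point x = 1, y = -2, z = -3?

(34, 6, -20)

(∇×V)₁ = ∂V₃/∂y − ∂V₂/∂z = -2*x + 6*y*z
(∇×V)₂ = ∂V₁/∂z − ∂V₃/∂x = -2*z
(∇×V)₃ = ∂V₂/∂x − ∂V₁/∂y = -12*x^2 - 2*x + 2*z
∇×V = (-2*x + 6*y*z, -2*z, -12*x^2 - 2*x + 2*z)
At (1, -2, -3): (34, 6, -20).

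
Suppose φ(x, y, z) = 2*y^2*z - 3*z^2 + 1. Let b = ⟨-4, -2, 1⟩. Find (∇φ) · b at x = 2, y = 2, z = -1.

30

∂φ/∂x = 0
∂φ/∂y = 4*y*z
∂φ/∂z = 2*y^2 - 6*z
∇φ at (2, 2, -1) = (0, -8, 14)
∇φ · b = (0)(-4) + (-8)(-2) + (14)(1) = 30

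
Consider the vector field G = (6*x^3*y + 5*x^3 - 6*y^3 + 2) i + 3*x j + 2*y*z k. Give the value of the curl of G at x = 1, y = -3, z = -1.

(∇×G)₁ = ∂G₃/∂y − ∂G₂/∂z = 2*z
(∇×G)₂ = ∂G₁/∂z − ∂G₃/∂x = 0
(∇×G)₃ = ∂G₂/∂x − ∂G₁/∂y = -6*x^3 + 18*y^2 + 3
∇×G = (2*z, 0, -6*x^3 + 18*y^2 + 3)
At (1, -3, -1): (-2, 0, 159).

(-2, 0, 159)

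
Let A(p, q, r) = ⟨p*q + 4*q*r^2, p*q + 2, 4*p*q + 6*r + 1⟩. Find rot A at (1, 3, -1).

(∇×A)₁ = ∂A₃/∂q − ∂A₂/∂r = 4*p
(∇×A)₂ = ∂A₁/∂r − ∂A₃/∂p = 8*q*r - 4*q
(∇×A)₃ = ∂A₂/∂p − ∂A₁/∂q = -p + q - 4*r^2
∇×A = (4*p, 8*q*r - 4*q, -p + q - 4*r^2)
At (1, 3, -1): (4, -36, -2).

(4, -36, -2)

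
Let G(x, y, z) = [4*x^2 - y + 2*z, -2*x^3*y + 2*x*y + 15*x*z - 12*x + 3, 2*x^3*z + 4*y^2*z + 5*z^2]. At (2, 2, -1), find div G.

26

∂G₁/∂x = 8*x
∂G₂/∂y = -2*x^3 + 2*x
∂G₃/∂z = 2*x^3 + 4*y^2 + 10*z
∇·G = 10*x + 4*y^2 + 10*z
At (2, 2, -1): 26.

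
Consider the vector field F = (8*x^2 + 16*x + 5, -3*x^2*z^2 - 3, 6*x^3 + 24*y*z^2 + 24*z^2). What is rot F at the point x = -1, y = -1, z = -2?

(84, -18, 24)

(∇×F)₁ = ∂F₃/∂y − ∂F₂/∂z = 6*x^2*z + 24*z^2
(∇×F)₂ = ∂F₁/∂z − ∂F₃/∂x = -18*x^2
(∇×F)₃ = ∂F₂/∂x − ∂F₁/∂y = -6*x*z^2
∇×F = (6*x^2*z + 24*z^2, -18*x^2, -6*x*z^2)
At (-1, -1, -2): (84, -18, 24).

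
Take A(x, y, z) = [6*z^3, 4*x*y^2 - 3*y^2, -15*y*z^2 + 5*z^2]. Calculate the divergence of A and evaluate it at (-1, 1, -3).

46

∂A₁/∂x = 0
∂A₂/∂y = 8*x*y - 6*y
∂A₃/∂z = -30*y*z + 10*z
∇·A = 8*x*y - 30*y*z - 6*y + 10*z
At (-1, 1, -3): 46.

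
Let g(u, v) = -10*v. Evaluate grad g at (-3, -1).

(0, -10)

∂g/∂u = 0
∂g/∂v = -10
∇g = (0, -10)
At (-3, -1): (0, -10).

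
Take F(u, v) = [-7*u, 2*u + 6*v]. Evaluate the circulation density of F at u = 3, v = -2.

2

∂F₂/∂u = 2
∂F₁/∂v = 0
Scalar curl = 2
At (3, -2): 2.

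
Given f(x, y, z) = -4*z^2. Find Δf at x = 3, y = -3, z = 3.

-8

∂²f/∂x² = 0
∂²f/∂y² = 0
∂²f/∂z² = -8
∇²f = -8
At (3, -3, 3): -8.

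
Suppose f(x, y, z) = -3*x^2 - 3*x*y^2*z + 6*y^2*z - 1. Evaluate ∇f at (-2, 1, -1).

∂f/∂x = -6*x - 3*y^2*z
∂f/∂y = -6*x*y*z + 12*y*z
∂f/∂z = -3*x*y^2 + 6*y^2
∇f = (-6*x - 3*y^2*z, -6*x*y*z + 12*y*z, -3*x*y^2 + 6*y^2)
At (-2, 1, -1): (15, -24, 12).

(15, -24, 12)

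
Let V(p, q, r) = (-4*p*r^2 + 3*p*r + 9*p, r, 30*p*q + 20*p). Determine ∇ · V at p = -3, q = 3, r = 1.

8

∂V₁/∂p = -4*r^2 + 3*r + 9
∂V₂/∂q = 0
∂V₃/∂r = 0
∇·V = -4*r^2 + 3*r + 9
At (-3, 3, 1): 8.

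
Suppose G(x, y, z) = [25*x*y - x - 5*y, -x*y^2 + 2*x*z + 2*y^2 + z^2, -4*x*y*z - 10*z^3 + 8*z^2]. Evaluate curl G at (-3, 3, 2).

(∇×G)₁ = ∂G₃/∂y − ∂G₂/∂z = -4*x*z - 2*x - 2*z
(∇×G)₂ = ∂G₁/∂z − ∂G₃/∂x = 4*y*z
(∇×G)₃ = ∂G₂/∂x − ∂G₁/∂y = -25*x - y^2 + 2*z + 5
∇×G = (-4*x*z - 2*x - 2*z, 4*y*z, -25*x - y^2 + 2*z + 5)
At (-3, 3, 2): (26, 24, 75).

(26, 24, 75)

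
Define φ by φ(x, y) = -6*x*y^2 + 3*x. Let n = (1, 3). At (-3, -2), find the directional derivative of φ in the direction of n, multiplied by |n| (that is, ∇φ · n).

∂φ/∂x = -6*y^2 + 3
∂φ/∂y = -12*x*y
∇φ at (-3, -2) = (-21, -72)
∇φ · n = (-21)(1) + (-72)(3) = -237

-237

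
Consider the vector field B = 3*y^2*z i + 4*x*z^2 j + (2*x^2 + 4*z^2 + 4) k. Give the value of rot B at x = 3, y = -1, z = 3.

(∇×B)₁ = ∂B₃/∂y − ∂B₂/∂z = -8*x*z
(∇×B)₂ = ∂B₁/∂z − ∂B₃/∂x = -4*x + 3*y^2
(∇×B)₃ = ∂B₂/∂x − ∂B₁/∂y = -6*y*z + 4*z^2
∇×B = (-8*x*z, -4*x + 3*y^2, -6*y*z + 4*z^2)
At (3, -1, 3): (-72, -9, 54).

(-72, -9, 54)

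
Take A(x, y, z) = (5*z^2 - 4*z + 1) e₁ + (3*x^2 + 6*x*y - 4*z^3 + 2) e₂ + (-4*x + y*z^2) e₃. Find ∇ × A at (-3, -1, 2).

(∇×A)₁ = ∂A₃/∂y − ∂A₂/∂z = 13*z^2
(∇×A)₂ = ∂A₁/∂z − ∂A₃/∂x = 10*z
(∇×A)₃ = ∂A₂/∂x − ∂A₁/∂y = 6*x + 6*y
∇×A = (13*z^2, 10*z, 6*x + 6*y)
At (-3, -1, 2): (52, 20, -24).

(52, 20, -24)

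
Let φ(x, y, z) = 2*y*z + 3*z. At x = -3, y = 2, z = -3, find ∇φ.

(0, -6, 7)

∂φ/∂x = 0
∂φ/∂y = 2*z
∂φ/∂z = 2*y + 3
∇φ = (0, 2*z, 2*y + 3)
At (-3, 2, -3): (0, -6, 7).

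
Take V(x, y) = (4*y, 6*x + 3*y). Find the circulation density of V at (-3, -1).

2

∂V₂/∂x = 6
∂V₁/∂y = 4
Scalar curl = 2
At (-3, -1): 2.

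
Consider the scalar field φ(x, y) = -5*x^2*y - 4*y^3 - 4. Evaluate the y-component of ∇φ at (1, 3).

-113

(∇φ)_2 = ∂φ/∂y = -5*x^2 - 12*y^2
At (1, 3): -113.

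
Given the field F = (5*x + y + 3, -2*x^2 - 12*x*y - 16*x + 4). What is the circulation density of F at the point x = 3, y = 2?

-53

∂F₂/∂x = -4*x - 12*y - 16
∂F₁/∂y = 1
Scalar curl = -4*x - 12*y - 17
At (3, 2): -53.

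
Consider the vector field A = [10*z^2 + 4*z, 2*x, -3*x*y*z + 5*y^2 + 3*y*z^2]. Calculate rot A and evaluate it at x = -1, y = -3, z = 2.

(∇×A)₁ = ∂A₃/∂y − ∂A₂/∂z = -3*x*z + 10*y + 3*z^2
(∇×A)₂ = ∂A₁/∂z − ∂A₃/∂x = 3*y*z + 20*z + 4
(∇×A)₃ = ∂A₂/∂x − ∂A₁/∂y = 2
∇×A = (-3*x*z + 10*y + 3*z^2, 3*y*z + 20*z + 4, 2)
At (-1, -3, 2): (-12, 26, 2).

(-12, 26, 2)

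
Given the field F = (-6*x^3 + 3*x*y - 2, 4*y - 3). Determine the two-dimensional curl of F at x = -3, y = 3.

9

∂F₂/∂x = 0
∂F₁/∂y = 3*x
Scalar curl = -3*x
At (-3, 3): 9.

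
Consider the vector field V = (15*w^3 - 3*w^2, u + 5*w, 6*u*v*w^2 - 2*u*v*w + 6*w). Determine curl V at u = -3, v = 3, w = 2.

(∇×V)₁ = ∂V₃/∂v − ∂V₂/∂w = 6*u*w^2 - 2*u*w - 5
(∇×V)₂ = ∂V₁/∂w − ∂V₃/∂u = -6*v*w^2 + 2*v*w + 45*w^2 - 6*w
(∇×V)₃ = ∂V₂/∂u − ∂V₁/∂v = 1
∇×V = (6*u*w^2 - 2*u*w - 5, -6*v*w^2 + 2*v*w + 45*w^2 - 6*w, 1)
At (-3, 3, 2): (-65, 108, 1).

(-65, 108, 1)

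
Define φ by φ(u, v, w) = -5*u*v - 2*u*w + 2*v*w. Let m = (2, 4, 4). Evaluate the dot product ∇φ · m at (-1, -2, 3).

∂φ/∂u = -5*v - 2*w
∂φ/∂v = -5*u + 2*w
∂φ/∂w = -2*u + 2*v
∇φ at (-1, -2, 3) = (4, 11, -2)
∇φ · m = (4)(2) + (11)(4) + (-2)(4) = 44

44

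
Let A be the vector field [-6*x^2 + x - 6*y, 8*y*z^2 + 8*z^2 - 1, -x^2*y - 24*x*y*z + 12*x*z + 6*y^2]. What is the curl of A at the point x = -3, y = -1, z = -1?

(∇×A)₁ = ∂A₃/∂y − ∂A₂/∂z = -x^2 - 24*x*z - 16*y*z + 12*y - 16*z
(∇×A)₂ = ∂A₁/∂z − ∂A₃/∂x = 2*x*y + 24*y*z - 12*z
(∇×A)₃ = ∂A₂/∂x − ∂A₁/∂y = 6
∇×A = (-x^2 - 24*x*z - 16*y*z + 12*y - 16*z, 2*x*y + 24*y*z - 12*z, 6)
At (-3, -1, -1): (-93, 42, 6).

(-93, 42, 6)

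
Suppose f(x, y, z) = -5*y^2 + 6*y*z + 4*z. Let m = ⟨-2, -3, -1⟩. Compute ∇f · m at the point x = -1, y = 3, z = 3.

14

∂f/∂x = 0
∂f/∂y = -10*y + 6*z
∂f/∂z = 6*y + 4
∇f at (-1, 3, 3) = (0, -12, 22)
∇f · m = (0)(-2) + (-12)(-3) + (22)(-1) = 14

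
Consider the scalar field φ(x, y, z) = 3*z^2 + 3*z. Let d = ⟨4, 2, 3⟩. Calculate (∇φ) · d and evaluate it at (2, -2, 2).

∂φ/∂x = 0
∂φ/∂y = 0
∂φ/∂z = 6*z + 3
∇φ at (2, -2, 2) = (0, 0, 15)
∇φ · d = (0)(4) + (0)(2) + (15)(3) = 45

45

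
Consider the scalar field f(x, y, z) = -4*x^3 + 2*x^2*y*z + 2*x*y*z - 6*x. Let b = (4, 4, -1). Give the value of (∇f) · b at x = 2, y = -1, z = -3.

-228

∂f/∂x = -12*x^2 + 4*x*y*z + 2*y*z - 6
∂f/∂y = 2*x^2*z + 2*x*z
∂f/∂z = 2*x^2*y + 2*x*y
∇f at (2, -1, -3) = (-24, -36, -12)
∇f · b = (-24)(4) + (-36)(4) + (-12)(-1) = -228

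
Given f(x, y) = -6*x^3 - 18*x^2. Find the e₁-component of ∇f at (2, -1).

(∇f)_1 = ∂f/∂x = -18*x^2 - 36*x
At (2, -1): -144.

-144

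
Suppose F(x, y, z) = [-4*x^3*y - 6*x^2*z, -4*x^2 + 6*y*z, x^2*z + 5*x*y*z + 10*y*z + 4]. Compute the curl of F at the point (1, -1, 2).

(36, 0, -4)

(∇×F)₁ = ∂F₃/∂y − ∂F₂/∂z = 5*x*z - 6*y + 10*z
(∇×F)₂ = ∂F₁/∂z − ∂F₃/∂x = -6*x^2 - 2*x*z - 5*y*z
(∇×F)₃ = ∂F₂/∂x − ∂F₁/∂y = 4*x^3 - 8*x
∇×F = (5*x*z - 6*y + 10*z, -6*x^2 - 2*x*z - 5*y*z, 4*x^3 - 8*x)
At (1, -1, 2): (36, 0, -4).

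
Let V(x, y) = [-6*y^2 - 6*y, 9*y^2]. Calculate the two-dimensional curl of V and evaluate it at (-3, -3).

-30

∂V₂/∂x = 0
∂V₁/∂y = -12*y - 6
Scalar curl = 12*y + 6
At (-3, -3): -30.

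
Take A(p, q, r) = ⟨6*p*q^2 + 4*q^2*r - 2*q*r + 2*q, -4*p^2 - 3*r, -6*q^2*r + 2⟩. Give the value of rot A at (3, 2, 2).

(-45, 12, -126)

(∇×A)₁ = ∂A₃/∂q − ∂A₂/∂r = -12*q*r + 3
(∇×A)₂ = ∂A₁/∂r − ∂A₃/∂p = 4*q^2 - 2*q
(∇×A)₃ = ∂A₂/∂p − ∂A₁/∂q = -12*p*q - 8*p - 8*q*r + 2*r - 2
∇×A = (-12*q*r + 3, 4*q^2 - 2*q, -12*p*q - 8*p - 8*q*r + 2*r - 2)
At (3, 2, 2): (-45, 12, -126).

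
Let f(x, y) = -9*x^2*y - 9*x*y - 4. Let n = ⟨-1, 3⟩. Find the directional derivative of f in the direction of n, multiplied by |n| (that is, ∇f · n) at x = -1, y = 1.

∂f/∂x = -18*x*y - 9*y
∂f/∂y = -9*x^2 - 9*x
∇f at (-1, 1) = (9, 0)
∇f · n = (9)(-1) + (0)(3) = -9

-9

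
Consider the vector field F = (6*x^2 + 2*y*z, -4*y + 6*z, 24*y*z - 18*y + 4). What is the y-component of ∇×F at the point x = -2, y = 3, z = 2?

6

(∇×F)_2 = ∂F₁/∂z − ∂F₃/∂x
= 2*y − (0)
= 2*y
At (-2, 3, 2): 6.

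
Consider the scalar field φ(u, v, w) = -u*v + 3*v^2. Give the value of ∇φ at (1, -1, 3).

∂φ/∂u = -v
∂φ/∂v = -u + 6*v
∂φ/∂w = 0
∇φ = (-v, -u + 6*v, 0)
At (1, -1, 3): (1, -7, 0).

(1, -7, 0)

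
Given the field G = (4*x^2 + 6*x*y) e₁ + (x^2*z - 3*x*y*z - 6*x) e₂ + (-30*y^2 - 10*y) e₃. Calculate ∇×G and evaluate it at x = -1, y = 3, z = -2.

(∇×G)₁ = ∂G₃/∂y − ∂G₂/∂z = -x^2 + 3*x*y - 60*y - 10
(∇×G)₂ = ∂G₁/∂z − ∂G₃/∂x = 0
(∇×G)₃ = ∂G₂/∂x − ∂G₁/∂y = 2*x*z - 6*x - 3*y*z - 6
∇×G = (-x^2 + 3*x*y - 60*y - 10, 0, 2*x*z - 6*x - 3*y*z - 6)
At (-1, 3, -2): (-200, 0, 22).

(-200, 0, 22)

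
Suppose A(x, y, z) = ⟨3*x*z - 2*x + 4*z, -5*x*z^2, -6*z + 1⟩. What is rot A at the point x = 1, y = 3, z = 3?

(∇×A)₁ = ∂A₃/∂y − ∂A₂/∂z = 10*x*z
(∇×A)₂ = ∂A₁/∂z − ∂A₃/∂x = 3*x + 4
(∇×A)₃ = ∂A₂/∂x − ∂A₁/∂y = -5*z^2
∇×A = (10*x*z, 3*x + 4, -5*z^2)
At (1, 3, 3): (30, 7, -45).

(30, 7, -45)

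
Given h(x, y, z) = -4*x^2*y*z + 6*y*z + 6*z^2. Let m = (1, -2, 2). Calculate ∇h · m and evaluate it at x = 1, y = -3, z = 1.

32

∂h/∂x = -8*x*y*z
∂h/∂y = -4*x^2*z + 6*z
∂h/∂z = -4*x^2*y + 6*y + 12*z
∇h at (1, -3, 1) = (24, 2, 6)
∇h · m = (24)(1) + (2)(-2) + (6)(2) = 32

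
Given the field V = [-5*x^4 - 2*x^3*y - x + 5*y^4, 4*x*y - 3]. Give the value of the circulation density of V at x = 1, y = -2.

∂V₂/∂x = 4*y
∂V₁/∂y = -2*x^3 + 20*y^3
Scalar curl = 2*x^3 - 20*y^3 + 4*y
At (1, -2): 154.

154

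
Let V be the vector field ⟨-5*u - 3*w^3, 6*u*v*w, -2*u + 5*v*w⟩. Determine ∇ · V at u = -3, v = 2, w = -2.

∂V₁/∂u = -5
∂V₂/∂v = 6*u*w
∂V₃/∂w = 5*v
∇·V = 6*u*w + 5*v - 5
At (-3, 2, -2): 41.

41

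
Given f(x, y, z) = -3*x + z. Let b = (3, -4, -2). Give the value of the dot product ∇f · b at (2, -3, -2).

-11

∂f/∂x = -3
∂f/∂y = 0
∂f/∂z = 1
∇f at (2, -3, -2) = (-3, 0, 1)
∇f · b = (-3)(3) + (0)(-4) + (1)(-2) = -11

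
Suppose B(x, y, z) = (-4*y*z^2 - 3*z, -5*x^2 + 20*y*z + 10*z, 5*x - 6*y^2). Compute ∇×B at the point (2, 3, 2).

(∇×B)₁ = ∂B₃/∂y − ∂B₂/∂z = -32*y - 10
(∇×B)₂ = ∂B₁/∂z − ∂B₃/∂x = -8*y*z - 8
(∇×B)₃ = ∂B₂/∂x − ∂B₁/∂y = -10*x + 4*z^2
∇×B = (-32*y - 10, -8*y*z - 8, -10*x + 4*z^2)
At (2, 3, 2): (-106, -56, -4).

(-106, -56, -4)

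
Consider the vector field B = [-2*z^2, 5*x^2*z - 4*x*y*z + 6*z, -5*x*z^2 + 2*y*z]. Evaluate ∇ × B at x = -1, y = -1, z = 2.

(∇×B)₁ = ∂B₃/∂y − ∂B₂/∂z = -5*x^2 + 4*x*y + 2*z - 6
(∇×B)₂ = ∂B₁/∂z − ∂B₃/∂x = 5*z^2 - 4*z
(∇×B)₃ = ∂B₂/∂x − ∂B₁/∂y = 10*x*z - 4*y*z
∇×B = (-5*x^2 + 4*x*y + 2*z - 6, 5*z^2 - 4*z, 10*x*z - 4*y*z)
At (-1, -1, 2): (-3, 12, -12).

(-3, 12, -12)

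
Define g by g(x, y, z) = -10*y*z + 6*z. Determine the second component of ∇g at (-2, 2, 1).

(∇g)_2 = ∂g/∂y = -10*z
At (-2, 2, 1): -10.

-10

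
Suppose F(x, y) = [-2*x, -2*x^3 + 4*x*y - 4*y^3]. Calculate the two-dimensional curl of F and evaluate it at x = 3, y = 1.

-50

∂F₂/∂x = -6*x^2 + 4*y
∂F₁/∂y = 0
Scalar curl = -6*x^2 + 4*y
At (3, 1): -50.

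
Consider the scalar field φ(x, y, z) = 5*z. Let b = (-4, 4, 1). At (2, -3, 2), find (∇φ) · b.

∂φ/∂x = 0
∂φ/∂y = 0
∂φ/∂z = 5
∇φ at (2, -3, 2) = (0, 0, 5)
∇φ · b = (0)(-4) + (0)(4) + (5)(1) = 5

5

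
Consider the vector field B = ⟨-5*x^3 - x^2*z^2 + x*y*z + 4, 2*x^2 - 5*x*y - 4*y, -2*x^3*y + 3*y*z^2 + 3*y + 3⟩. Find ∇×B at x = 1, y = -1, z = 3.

(28, -13, 6)

(∇×B)₁ = ∂B₃/∂y − ∂B₂/∂z = -2*x^3 + 3*z^2 + 3
(∇×B)₂ = ∂B₁/∂z − ∂B₃/∂x = 6*x^2*y - 2*x^2*z + x*y
(∇×B)₃ = ∂B₂/∂x − ∂B₁/∂y = -x*z + 4*x - 5*y
∇×B = (-2*x^3 + 3*z^2 + 3, 6*x^2*y - 2*x^2*z + x*y, -x*z + 4*x - 5*y)
At (1, -1, 3): (28, -13, 6).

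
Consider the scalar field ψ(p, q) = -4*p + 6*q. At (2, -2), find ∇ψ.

(-4, 6)

∂ψ/∂p = -4
∂ψ/∂q = 6
∇ψ = (-4, 6)
At (2, -2): (-4, 6).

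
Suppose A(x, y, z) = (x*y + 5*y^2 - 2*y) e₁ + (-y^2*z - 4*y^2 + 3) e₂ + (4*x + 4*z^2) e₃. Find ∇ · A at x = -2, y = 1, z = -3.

∂A₁/∂x = y
∂A₂/∂y = -2*y*z - 8*y
∂A₃/∂z = 8*z
∇·A = -2*y*z - 7*y + 8*z
At (-2, 1, -3): -25.

-25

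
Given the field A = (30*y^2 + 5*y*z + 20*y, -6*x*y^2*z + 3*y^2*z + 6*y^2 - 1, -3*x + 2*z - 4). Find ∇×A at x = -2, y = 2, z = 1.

(-60, 13, -169)

(∇×A)₁ = ∂A₃/∂y − ∂A₂/∂z = 6*x*y^2 - 3*y^2
(∇×A)₂ = ∂A₁/∂z − ∂A₃/∂x = 5*y + 3
(∇×A)₃ = ∂A₂/∂x − ∂A₁/∂y = -6*y^2*z - 60*y - 5*z - 20
∇×A = (6*x*y^2 - 3*y^2, 5*y + 3, -6*y^2*z - 60*y - 5*z - 20)
At (-2, 2, 1): (-60, 13, -169).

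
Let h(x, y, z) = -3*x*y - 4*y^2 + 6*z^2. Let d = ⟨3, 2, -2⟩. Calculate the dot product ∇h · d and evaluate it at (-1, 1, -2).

29

∂h/∂x = -3*y
∂h/∂y = -3*x - 8*y
∂h/∂z = 12*z
∇h at (-1, 1, -2) = (-3, -5, -24)
∇h · d = (-3)(3) + (-5)(2) + (-24)(-2) = 29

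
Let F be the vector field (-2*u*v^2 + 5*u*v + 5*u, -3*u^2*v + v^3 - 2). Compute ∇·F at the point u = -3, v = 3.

2

∂F₁/∂u = -2*v^2 + 5*v + 5
∂F₂/∂v = -3*u^2 + 3*v^2
∇·F = -3*u^2 + v^2 + 5*v + 5
At (-3, 3): 2.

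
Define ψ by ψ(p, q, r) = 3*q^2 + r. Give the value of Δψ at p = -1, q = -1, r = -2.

∂²ψ/∂p² = 0
∂²ψ/∂q² = 6
∂²ψ/∂r² = 0
∇²ψ = 6
At (-1, -1, -2): 6.

6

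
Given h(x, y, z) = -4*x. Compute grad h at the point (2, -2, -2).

(-4, 0, 0)

∂h/∂x = -4
∂h/∂y = 0
∂h/∂z = 0
∇h = (-4, 0, 0)
At (2, -2, -2): (-4, 0, 0).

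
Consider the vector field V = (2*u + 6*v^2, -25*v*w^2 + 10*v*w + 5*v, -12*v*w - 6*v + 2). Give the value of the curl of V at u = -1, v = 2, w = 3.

(238, 0, -24)

(∇×V)₁ = ∂V₃/∂v − ∂V₂/∂w = 50*v*w - 10*v - 12*w - 6
(∇×V)₂ = ∂V₁/∂w − ∂V₃/∂u = 0
(∇×V)₃ = ∂V₂/∂u − ∂V₁/∂v = -12*v
∇×V = (50*v*w - 10*v - 12*w - 6, 0, -12*v)
At (-1, 2, 3): (238, 0, -24).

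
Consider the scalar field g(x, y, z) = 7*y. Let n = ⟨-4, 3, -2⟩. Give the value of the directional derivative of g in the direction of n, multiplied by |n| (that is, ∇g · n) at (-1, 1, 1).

21

∂g/∂x = 0
∂g/∂y = 7
∂g/∂z = 0
∇g at (-1, 1, 1) = (0, 7, 0)
∇g · n = (0)(-4) + (7)(3) + (0)(-2) = 21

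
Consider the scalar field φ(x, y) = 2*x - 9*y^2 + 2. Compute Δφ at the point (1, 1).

-18

∂²φ/∂x² = 0
∂²φ/∂y² = -18
∇²φ = -18
At (1, 1): -18.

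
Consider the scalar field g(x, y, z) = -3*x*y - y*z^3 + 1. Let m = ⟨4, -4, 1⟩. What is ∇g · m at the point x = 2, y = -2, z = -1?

50

∂g/∂x = -3*y
∂g/∂y = -3*x - z^3
∂g/∂z = -3*y*z^2
∇g at (2, -2, -1) = (6, -5, 6)
∇g · m = (6)(4) + (-5)(-4) + (6)(1) = 50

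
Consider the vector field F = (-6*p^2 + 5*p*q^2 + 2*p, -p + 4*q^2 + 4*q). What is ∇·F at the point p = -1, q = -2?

∂F₁/∂p = -12*p + 5*q^2 + 2
∂F₂/∂q = 8*q + 4
∇·F = -12*p + 5*q^2 + 8*q + 6
At (-1, -2): 22.

22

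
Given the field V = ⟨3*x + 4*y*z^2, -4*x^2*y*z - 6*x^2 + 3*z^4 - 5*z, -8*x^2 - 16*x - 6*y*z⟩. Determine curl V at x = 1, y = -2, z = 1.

(∇×V)₁ = ∂V₃/∂y − ∂V₂/∂z = 4*x^2*y - 12*z^3 - 6*z + 5
(∇×V)₂ = ∂V₁/∂z − ∂V₃/∂x = 16*x + 8*y*z + 16
(∇×V)₃ = ∂V₂/∂x − ∂V₁/∂y = -8*x*y*z - 12*x - 4*z^2
∇×V = (4*x^2*y - 12*z^3 - 6*z + 5, 16*x + 8*y*z + 16, -8*x*y*z - 12*x - 4*z^2)
At (1, -2, 1): (-21, 16, 0).

(-21, 16, 0)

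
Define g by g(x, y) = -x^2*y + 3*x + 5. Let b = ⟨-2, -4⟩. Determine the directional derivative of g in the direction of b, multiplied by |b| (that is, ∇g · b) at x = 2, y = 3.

∂g/∂x = -2*x*y + 3
∂g/∂y = -x^2
∇g at (2, 3) = (-9, -4)
∇g · b = (-9)(-2) + (-4)(-4) = 34

34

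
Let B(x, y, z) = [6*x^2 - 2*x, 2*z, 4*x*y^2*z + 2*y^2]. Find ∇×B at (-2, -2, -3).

(-106, 48, 0)

(∇×B)₁ = ∂B₃/∂y − ∂B₂/∂z = 8*x*y*z + 4*y - 2
(∇×B)₂ = ∂B₁/∂z − ∂B₃/∂x = -4*y^2*z
(∇×B)₃ = ∂B₂/∂x − ∂B₁/∂y = 0
∇×B = (8*x*y*z + 4*y - 2, -4*y^2*z, 0)
At (-2, -2, -3): (-106, 48, 0).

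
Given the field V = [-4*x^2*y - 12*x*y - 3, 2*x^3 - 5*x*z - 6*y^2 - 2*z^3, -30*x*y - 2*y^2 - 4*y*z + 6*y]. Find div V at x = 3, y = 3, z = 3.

-156

∂V₁/∂x = -8*x*y - 12*y
∂V₂/∂y = -12*y
∂V₃/∂z = -4*y
∇·V = -8*x*y - 28*y
At (3, 3, 3): -156.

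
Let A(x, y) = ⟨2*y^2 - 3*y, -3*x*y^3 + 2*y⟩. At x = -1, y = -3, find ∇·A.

83

∂A₁/∂x = 0
∂A₂/∂y = -9*x*y^2 + 2
∇·A = -9*x*y^2 + 2
At (-1, -3): 83.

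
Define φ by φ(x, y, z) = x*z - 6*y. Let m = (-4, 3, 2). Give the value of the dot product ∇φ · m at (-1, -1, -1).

-16

∂φ/∂x = z
∂φ/∂y = -6
∂φ/∂z = x
∇φ at (-1, -1, -1) = (-1, -6, -1)
∇φ · m = (-1)(-4) + (-6)(3) + (-1)(2) = -16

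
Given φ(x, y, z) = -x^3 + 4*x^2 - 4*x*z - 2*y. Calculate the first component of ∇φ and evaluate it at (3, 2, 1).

-7

(∇φ)_1 = ∂φ/∂x = -3*x^2 + 8*x - 4*z
At (3, 2, 1): -7.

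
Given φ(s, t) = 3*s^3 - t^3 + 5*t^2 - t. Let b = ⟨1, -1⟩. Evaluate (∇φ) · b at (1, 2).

2

∂φ/∂s = 9*s^2
∂φ/∂t = -3*t^2 + 10*t - 1
∇φ at (1, 2) = (9, 7)
∇φ · b = (9)(1) + (7)(-1) = 2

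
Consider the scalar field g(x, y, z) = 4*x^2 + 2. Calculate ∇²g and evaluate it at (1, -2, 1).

∂²g/∂x² = 8
∂²g/∂y² = 0
∂²g/∂z² = 0
∇²g = 8
At (1, -2, 1): 8.

8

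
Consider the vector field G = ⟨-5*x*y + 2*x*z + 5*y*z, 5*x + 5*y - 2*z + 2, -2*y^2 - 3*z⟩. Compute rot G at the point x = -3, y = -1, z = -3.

(6, -11, 5)

(∇×G)₁ = ∂G₃/∂y − ∂G₂/∂z = -4*y + 2
(∇×G)₂ = ∂G₁/∂z − ∂G₃/∂x = 2*x + 5*y
(∇×G)₃ = ∂G₂/∂x − ∂G₁/∂y = 5*x - 5*z + 5
∇×G = (-4*y + 2, 2*x + 5*y, 5*x - 5*z + 5)
At (-3, -1, -3): (6, -11, 5).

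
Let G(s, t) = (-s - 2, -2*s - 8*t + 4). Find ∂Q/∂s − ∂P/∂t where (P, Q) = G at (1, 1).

∂G₂/∂s = -2
∂G₁/∂t = 0
Scalar curl = -2
At (1, 1): -2.

-2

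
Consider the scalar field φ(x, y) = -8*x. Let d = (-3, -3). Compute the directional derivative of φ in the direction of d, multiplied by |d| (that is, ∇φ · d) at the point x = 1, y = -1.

24

∂φ/∂x = -8
∂φ/∂y = 0
∇φ at (1, -1) = (-8, 0)
∇φ · d = (-8)(-3) + (0)(-3) = 24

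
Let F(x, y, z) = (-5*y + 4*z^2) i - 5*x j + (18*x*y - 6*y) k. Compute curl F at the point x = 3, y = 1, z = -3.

(48, -42, 0)

(∇×F)₁ = ∂F₃/∂y − ∂F₂/∂z = 18*x - 6
(∇×F)₂ = ∂F₁/∂z − ∂F₃/∂x = -18*y + 8*z
(∇×F)₃ = ∂F₂/∂x − ∂F₁/∂y = 0
∇×F = (18*x - 6, -18*y + 8*z, 0)
At (3, 1, -3): (48, -42, 0).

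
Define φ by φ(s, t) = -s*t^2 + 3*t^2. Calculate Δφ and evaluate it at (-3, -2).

∂²φ/∂s² = 0
∂²φ/∂t² = 2*(-s + 3)
∇²φ = -2*s + 6
At (-3, -2): 12.

12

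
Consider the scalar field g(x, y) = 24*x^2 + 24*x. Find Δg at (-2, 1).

∂²g/∂x² = 48
∂²g/∂y² = 0
∇²g = 48
At (-2, 1): 48.

48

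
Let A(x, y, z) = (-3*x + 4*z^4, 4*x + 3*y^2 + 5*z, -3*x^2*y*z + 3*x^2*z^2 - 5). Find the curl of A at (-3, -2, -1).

(∇×A)₁ = ∂A₃/∂y − ∂A₂/∂z = -3*x^2*z - 5
(∇×A)₂ = ∂A₁/∂z − ∂A₃/∂x = 6*x*y*z - 6*x*z^2 + 16*z^3
(∇×A)₃ = ∂A₂/∂x − ∂A₁/∂y = 4
∇×A = (-3*x^2*z - 5, 6*x*y*z - 6*x*z^2 + 16*z^3, 4)
At (-3, -2, -1): (22, -34, 4).

(22, -34, 4)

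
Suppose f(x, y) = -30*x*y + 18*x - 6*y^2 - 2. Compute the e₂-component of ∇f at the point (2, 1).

(∇f)_2 = ∂f/∂y = -30*x - 12*y
At (2, 1): -72.

-72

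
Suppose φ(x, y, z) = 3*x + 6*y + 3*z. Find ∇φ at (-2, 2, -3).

∂φ/∂x = 3
∂φ/∂y = 6
∂φ/∂z = 3
∇φ = (3, 6, 3)
At (-2, 2, -3): (3, 6, 3).

(3, 6, 3)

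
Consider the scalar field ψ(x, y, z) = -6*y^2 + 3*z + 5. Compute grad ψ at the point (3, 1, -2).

(0, -12, 3)

∂ψ/∂x = 0
∂ψ/∂y = -12*y
∂ψ/∂z = 3
∇ψ = (0, -12*y, 3)
At (3, 1, -2): (0, -12, 3).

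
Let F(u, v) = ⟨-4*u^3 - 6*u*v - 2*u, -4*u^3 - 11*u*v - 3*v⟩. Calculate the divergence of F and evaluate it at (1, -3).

∂F₁/∂u = -12*u^2 - 6*v - 2
∂F₂/∂v = -11*u - 3
∇·F = -12*u^2 - 11*u - 6*v - 5
At (1, -3): -10.

-10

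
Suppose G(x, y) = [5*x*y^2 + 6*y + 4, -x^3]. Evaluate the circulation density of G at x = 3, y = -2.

∂G₂/∂x = -3*x^2
∂G₁/∂y = 10*x*y + 6
Scalar curl = -3*x^2 - 10*x*y - 6
At (3, -2): 27.

27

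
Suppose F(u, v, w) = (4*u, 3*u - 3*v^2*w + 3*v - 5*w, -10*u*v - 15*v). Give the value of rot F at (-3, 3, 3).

(47, 30, 3)

(∇×F)₁ = ∂F₃/∂v − ∂F₂/∂w = -10*u + 3*v^2 - 10
(∇×F)₂ = ∂F₁/∂w − ∂F₃/∂u = 10*v
(∇×F)₃ = ∂F₂/∂u − ∂F₁/∂v = 3
∇×F = (-10*u + 3*v^2 - 10, 10*v, 3)
At (-3, 3, 3): (47, 30, 3).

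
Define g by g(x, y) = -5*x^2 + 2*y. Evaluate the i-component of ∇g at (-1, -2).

10

(∇g)_1 = ∂g/∂x = -10*x
At (-1, -2): 10.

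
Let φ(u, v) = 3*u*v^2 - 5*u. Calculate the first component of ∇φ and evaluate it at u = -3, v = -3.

22

(∇φ)_1 = ∂φ/∂u = 3*v^2 - 5
At (-3, -3): 22.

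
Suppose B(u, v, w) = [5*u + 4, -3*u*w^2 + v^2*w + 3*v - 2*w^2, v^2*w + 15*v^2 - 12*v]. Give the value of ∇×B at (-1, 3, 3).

(∇×B)₁ = ∂B₃/∂v − ∂B₂/∂w = 6*u*w - v^2 + 2*v*w + 30*v + 4*w - 12
(∇×B)₂ = ∂B₁/∂w − ∂B₃/∂u = 0
(∇×B)₃ = ∂B₂/∂u − ∂B₁/∂v = -3*w^2
∇×B = (6*u*w - v^2 + 2*v*w + 30*v + 4*w - 12, 0, -3*w^2)
At (-1, 3, 3): (81, 0, -27).

(81, 0, -27)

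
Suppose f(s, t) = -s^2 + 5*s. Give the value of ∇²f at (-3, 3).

-2

∂²f/∂s² = -2
∂²f/∂t² = 0
∇²f = -2
At (-3, 3): -2.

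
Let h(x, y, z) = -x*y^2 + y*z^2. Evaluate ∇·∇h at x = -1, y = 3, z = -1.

8

∂²h/∂x² = 0
∂²h/∂y² = -2*x
∂²h/∂z² = 2*y
∇²h = -2*x + 2*y
At (-1, 3, -1): 8.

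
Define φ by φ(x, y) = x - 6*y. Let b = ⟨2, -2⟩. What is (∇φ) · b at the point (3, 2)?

14

∂φ/∂x = 1
∂φ/∂y = -6
∇φ at (3, 2) = (1, -6)
∇φ · b = (1)(2) + (-6)(-2) = 14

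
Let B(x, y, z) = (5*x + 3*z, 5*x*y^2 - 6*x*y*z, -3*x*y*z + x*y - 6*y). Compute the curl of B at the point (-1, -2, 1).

(∇×B)₁ = ∂B₃/∂y − ∂B₂/∂z = 6*x*y - 3*x*z + x - 6
(∇×B)₂ = ∂B₁/∂z − ∂B₃/∂x = 3*y*z - y + 3
(∇×B)₃ = ∂B₂/∂x − ∂B₁/∂y = 5*y^2 - 6*y*z
∇×B = (6*x*y - 3*x*z + x - 6, 3*y*z - y + 3, 5*y^2 - 6*y*z)
At (-1, -2, 1): (8, -1, 32).

(8, -1, 32)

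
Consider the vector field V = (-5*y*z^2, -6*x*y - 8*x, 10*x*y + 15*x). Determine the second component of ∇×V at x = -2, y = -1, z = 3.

25

(∇×V)_2 = ∂V₁/∂z − ∂V₃/∂x
= -10*y*z − (10*y + 15)
= -10*y*z - 10*y - 15
At (-2, -1, 3): 25.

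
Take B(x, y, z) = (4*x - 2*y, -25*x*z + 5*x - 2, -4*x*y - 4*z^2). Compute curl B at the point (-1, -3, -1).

(-21, -12, 32)

(∇×B)₁ = ∂B₃/∂y − ∂B₂/∂z = 21*x
(∇×B)₂ = ∂B₁/∂z − ∂B₃/∂x = 4*y
(∇×B)₃ = ∂B₂/∂x − ∂B₁/∂y = -25*z + 7
∇×B = (21*x, 4*y, -25*z + 7)
At (-1, -3, -1): (-21, -12, 32).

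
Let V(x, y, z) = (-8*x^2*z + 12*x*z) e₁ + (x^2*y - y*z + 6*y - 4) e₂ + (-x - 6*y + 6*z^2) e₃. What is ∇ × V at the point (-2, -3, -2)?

(-9, -55, 12)

(∇×V)₁ = ∂V₃/∂y − ∂V₂/∂z = y - 6
(∇×V)₂ = ∂V₁/∂z − ∂V₃/∂x = -8*x^2 + 12*x + 1
(∇×V)₃ = ∂V₂/∂x − ∂V₁/∂y = 2*x*y
∇×V = (y - 6, -8*x^2 + 12*x + 1, 2*x*y)
At (-2, -3, -2): (-9, -55, 12).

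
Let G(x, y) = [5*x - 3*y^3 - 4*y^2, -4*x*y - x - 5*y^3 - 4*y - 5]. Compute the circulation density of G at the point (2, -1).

∂G₂/∂x = -4*y - 1
∂G₁/∂y = -9*y^2 - 8*y
Scalar curl = 9*y^2 + 4*y - 1
At (2, -1): 4.

4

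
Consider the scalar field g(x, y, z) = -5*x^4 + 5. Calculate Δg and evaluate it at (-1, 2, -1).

∂²g/∂x² = -60*x^2
∂²g/∂y² = 0
∂²g/∂z² = 0
∇²g = -60*x^2
At (-1, 2, -1): -60.

-60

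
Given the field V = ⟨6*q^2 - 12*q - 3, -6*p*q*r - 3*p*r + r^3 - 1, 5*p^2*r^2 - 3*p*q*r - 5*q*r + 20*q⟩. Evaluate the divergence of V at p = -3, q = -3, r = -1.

∂V₁/∂p = 0
∂V₂/∂q = -6*p*r
∂V₃/∂r = 10*p^2*r - 3*p*q - 5*q
∇·V = 10*p^2*r - 3*p*q - 6*p*r - 5*q
At (-3, -3, -1): -120.

-120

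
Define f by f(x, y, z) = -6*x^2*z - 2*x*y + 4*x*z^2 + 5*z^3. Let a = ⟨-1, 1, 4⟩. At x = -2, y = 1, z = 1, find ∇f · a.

∂f/∂x = -12*x*z - 2*y + 4*z^2
∂f/∂y = -2*x
∂f/∂z = -6*x^2 + 8*x*z + 15*z^2
∇f at (-2, 1, 1) = (26, 4, -25)
∇f · a = (26)(-1) + (4)(1) + (-25)(4) = -122

-122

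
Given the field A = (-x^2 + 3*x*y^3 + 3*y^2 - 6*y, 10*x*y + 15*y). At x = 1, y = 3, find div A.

104

∂A₁/∂x = -2*x + 3*y^3
∂A₂/∂y = 10*x + 15
∇·A = 8*x + 3*y^3 + 15
At (1, 3): 104.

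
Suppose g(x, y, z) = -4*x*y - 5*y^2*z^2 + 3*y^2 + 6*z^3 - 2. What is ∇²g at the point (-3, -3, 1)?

-58

∂²g/∂x² = 0
∂²g/∂y² = 2*(-5*z^2 + 3)
∂²g/∂z² = 2*(-5*y^2 + 18*z)
∇²g = -10*y^2 - 10*z^2 + 36*z + 6
At (-3, -3, 1): -58.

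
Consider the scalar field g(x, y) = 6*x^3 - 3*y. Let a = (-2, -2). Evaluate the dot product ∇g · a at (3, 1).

-318

∂g/∂x = 18*x^2
∂g/∂y = -3
∇g at (3, 1) = (162, -3)
∇g · a = (162)(-2) + (-3)(-2) = -318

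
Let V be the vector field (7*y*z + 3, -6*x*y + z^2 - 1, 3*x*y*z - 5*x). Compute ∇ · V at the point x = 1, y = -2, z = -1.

-12

∂V₁/∂x = 0
∂V₂/∂y = -6*x
∂V₃/∂z = 3*x*y
∇·V = 3*x*y - 6*x
At (1, -2, -1): -12.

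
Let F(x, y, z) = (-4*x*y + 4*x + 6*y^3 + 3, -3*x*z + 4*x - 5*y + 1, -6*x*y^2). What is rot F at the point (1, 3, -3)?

(-33, 54, -145)

(∇×F)₁ = ∂F₃/∂y − ∂F₂/∂z = -12*x*y + 3*x
(∇×F)₂ = ∂F₁/∂z − ∂F₃/∂x = 6*y^2
(∇×F)₃ = ∂F₂/∂x − ∂F₁/∂y = 4*x - 18*y^2 - 3*z + 4
∇×F = (-12*x*y + 3*x, 6*y^2, 4*x - 18*y^2 - 3*z + 4)
At (1, 3, -3): (-33, 54, -145).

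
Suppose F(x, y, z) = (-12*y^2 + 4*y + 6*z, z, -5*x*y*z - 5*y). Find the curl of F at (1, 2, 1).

(-11, 16, 44)

(∇×F)₁ = ∂F₃/∂y − ∂F₂/∂z = -5*x*z - 6
(∇×F)₂ = ∂F₁/∂z − ∂F₃/∂x = 5*y*z + 6
(∇×F)₃ = ∂F₂/∂x − ∂F₁/∂y = 24*y - 4
∇×F = (-5*x*z - 6, 5*y*z + 6, 24*y - 4)
At (1, 2, 1): (-11, 16, 44).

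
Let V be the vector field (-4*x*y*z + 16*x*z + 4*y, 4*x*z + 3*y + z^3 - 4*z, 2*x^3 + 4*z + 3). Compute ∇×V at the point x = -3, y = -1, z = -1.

(13, -114, 4)

(∇×V)₁ = ∂V₃/∂y − ∂V₂/∂z = -4*x - 3*z^2 + 4
(∇×V)₂ = ∂V₁/∂z − ∂V₃/∂x = -6*x^2 - 4*x*y + 16*x
(∇×V)₃ = ∂V₂/∂x − ∂V₁/∂y = 4*x*z + 4*z - 4
∇×V = (-4*x - 3*z^2 + 4, -6*x^2 - 4*x*y + 16*x, 4*x*z + 4*z - 4)
At (-3, -1, -1): (13, -114, 4).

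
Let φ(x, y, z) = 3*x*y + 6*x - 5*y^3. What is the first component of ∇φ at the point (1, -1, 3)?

(∇φ)_1 = ∂φ/∂x = 3*y + 6
At (1, -1, 3): 3.

3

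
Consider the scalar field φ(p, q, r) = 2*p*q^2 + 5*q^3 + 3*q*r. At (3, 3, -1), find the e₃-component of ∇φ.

9

(∇φ)_3 = ∂φ/∂r = 3*q
At (3, 3, -1): 9.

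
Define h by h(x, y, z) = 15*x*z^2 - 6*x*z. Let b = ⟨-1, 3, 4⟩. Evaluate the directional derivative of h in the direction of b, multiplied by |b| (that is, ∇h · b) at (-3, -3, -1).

∂h/∂x = 15*z^2 - 6*z
∂h/∂y = 0
∂h/∂z = 30*x*z - 6*x
∇h at (-3, -3, -1) = (21, 0, 108)
∇h · b = (21)(-1) + (0)(3) + (108)(4) = 411

411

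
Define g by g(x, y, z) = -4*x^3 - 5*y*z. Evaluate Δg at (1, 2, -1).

∂²g/∂x² = -24*x
∂²g/∂y² = 0
∂²g/∂z² = 0
∇²g = -24*x
At (1, 2, -1): -24.

-24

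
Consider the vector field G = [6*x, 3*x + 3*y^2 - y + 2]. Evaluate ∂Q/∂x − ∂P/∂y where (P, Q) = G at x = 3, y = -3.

∂G₂/∂x = 3
∂G₁/∂y = 0
Scalar curl = 3
At (3, -3): 3.

3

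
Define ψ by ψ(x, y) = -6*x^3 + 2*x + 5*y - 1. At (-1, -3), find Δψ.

36

∂²ψ/∂x² = -36*x
∂²ψ/∂y² = 0
∇²ψ = -36*x
At (-1, -3): 36.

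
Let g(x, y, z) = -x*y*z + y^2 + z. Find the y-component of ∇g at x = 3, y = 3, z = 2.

0

(∇g)_2 = ∂g/∂y = -x*z + 2*y
At (3, 3, 2): 0.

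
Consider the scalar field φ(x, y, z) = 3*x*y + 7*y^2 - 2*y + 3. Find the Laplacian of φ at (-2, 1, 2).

∂²φ/∂x² = 0
∂²φ/∂y² = 14
∂²φ/∂z² = 0
∇²φ = 14
At (-2, 1, 2): 14.

14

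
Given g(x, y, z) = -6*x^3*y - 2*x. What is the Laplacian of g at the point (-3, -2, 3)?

-216

∂²g/∂x² = -36*x*y
∂²g/∂y² = 0
∂²g/∂z² = 0
∇²g = -36*x*y
At (-3, -2, 3): -216.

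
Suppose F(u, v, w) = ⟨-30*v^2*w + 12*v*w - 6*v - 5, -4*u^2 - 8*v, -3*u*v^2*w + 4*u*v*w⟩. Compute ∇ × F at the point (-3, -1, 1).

(∇×F)₁ = ∂F₃/∂v − ∂F₂/∂w = -6*u*v*w + 4*u*w
(∇×F)₂ = ∂F₁/∂w − ∂F₃/∂u = 3*v^2*w - 30*v^2 - 4*v*w + 12*v
(∇×F)₃ = ∂F₂/∂u − ∂F₁/∂v = -8*u + 60*v*w - 12*w + 6
∇×F = (-6*u*v*w + 4*u*w, 3*v^2*w - 30*v^2 - 4*v*w + 12*v, -8*u + 60*v*w - 12*w + 6)
At (-3, -1, 1): (-30, -35, -42).

(-30, -35, -42)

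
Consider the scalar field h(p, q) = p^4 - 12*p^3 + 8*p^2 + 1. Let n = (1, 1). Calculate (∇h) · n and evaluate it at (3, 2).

-168

∂h/∂p = 4*p^3 - 36*p^2 + 16*p
∂h/∂q = 0
∇h at (3, 2) = (-168, 0)
∇h · n = (-168)(1) + (0)(1) = -168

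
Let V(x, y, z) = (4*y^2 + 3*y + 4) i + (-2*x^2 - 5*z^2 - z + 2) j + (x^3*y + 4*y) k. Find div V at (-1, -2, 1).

∂V₁/∂x = 0
∂V₂/∂y = 0
∂V₃/∂z = 0
∇·V = 0
At (-1, -2, 1): 0.

0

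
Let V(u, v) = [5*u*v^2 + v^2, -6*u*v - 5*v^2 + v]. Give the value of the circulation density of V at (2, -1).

28

∂V₂/∂u = -6*v
∂V₁/∂v = 10*u*v + 2*v
Scalar curl = -10*u*v - 8*v
At (2, -1): 28.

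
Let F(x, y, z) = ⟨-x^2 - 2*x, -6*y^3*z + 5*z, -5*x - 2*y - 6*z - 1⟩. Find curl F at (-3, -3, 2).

(-169, 5, 0)

(∇×F)₁ = ∂F₃/∂y − ∂F₂/∂z = 6*y^3 - 7
(∇×F)₂ = ∂F₁/∂z − ∂F₃/∂x = 5
(∇×F)₃ = ∂F₂/∂x − ∂F₁/∂y = 0
∇×F = (6*y^3 - 7, 5, 0)
At (-3, -3, 2): (-169, 5, 0).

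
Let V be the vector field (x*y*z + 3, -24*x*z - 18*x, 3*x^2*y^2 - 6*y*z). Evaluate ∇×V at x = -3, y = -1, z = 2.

(∇×V)₁ = ∂V₃/∂y − ∂V₂/∂z = 6*x^2*y + 24*x - 6*z
(∇×V)₂ = ∂V₁/∂z − ∂V₃/∂x = -6*x*y^2 + x*y
(∇×V)₃ = ∂V₂/∂x − ∂V₁/∂y = -x*z - 24*z - 18
∇×V = (6*x^2*y + 24*x - 6*z, -6*x*y^2 + x*y, -x*z - 24*z - 18)
At (-3, -1, 2): (-138, 21, -60).

(-138, 21, -60)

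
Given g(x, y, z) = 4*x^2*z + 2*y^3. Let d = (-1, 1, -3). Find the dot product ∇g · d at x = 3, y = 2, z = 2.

-132

∂g/∂x = 8*x*z
∂g/∂y = 6*y^2
∂g/∂z = 4*x^2
∇g at (3, 2, 2) = (48, 24, 36)
∇g · d = (48)(-1) + (24)(1) + (36)(-3) = -132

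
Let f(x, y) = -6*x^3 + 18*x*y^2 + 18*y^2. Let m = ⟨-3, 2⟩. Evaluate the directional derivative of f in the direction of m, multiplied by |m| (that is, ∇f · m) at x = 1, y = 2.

126

∂f/∂x = -18*x^2 + 18*y^2
∂f/∂y = 36*x*y + 36*y
∇f at (1, 2) = (54, 144)
∇f · m = (54)(-3) + (144)(2) = 126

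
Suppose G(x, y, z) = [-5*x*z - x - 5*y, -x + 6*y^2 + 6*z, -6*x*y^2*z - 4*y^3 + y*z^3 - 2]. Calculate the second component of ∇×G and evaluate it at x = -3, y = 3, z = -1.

(∇×G)_2 = ∂G₁/∂z − ∂G₃/∂x
= -5*x − (-6*y^2*z)
= -5*x + 6*y^2*z
At (-3, 3, -1): -39.

-39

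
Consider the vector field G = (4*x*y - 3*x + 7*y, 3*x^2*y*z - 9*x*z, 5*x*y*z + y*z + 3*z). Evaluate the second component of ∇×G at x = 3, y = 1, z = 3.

(∇×G)_2 = ∂G₁/∂z − ∂G₃/∂x
= 0 − (5*y*z)
= -5*y*z
At (3, 1, 3): -15.

-15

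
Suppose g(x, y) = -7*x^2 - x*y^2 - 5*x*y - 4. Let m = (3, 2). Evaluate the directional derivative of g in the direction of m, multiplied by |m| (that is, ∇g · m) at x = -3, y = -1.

156

∂g/∂x = -14*x - y^2 - 5*y
∂g/∂y = -2*x*y - 5*x
∇g at (-3, -1) = (46, 9)
∇g · m = (46)(3) + (9)(2) = 156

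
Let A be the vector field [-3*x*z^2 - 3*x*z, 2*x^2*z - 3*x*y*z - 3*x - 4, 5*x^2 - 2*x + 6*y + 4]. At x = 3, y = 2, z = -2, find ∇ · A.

12

∂A₁/∂x = -3*z^2 - 3*z
∂A₂/∂y = -3*x*z
∂A₃/∂z = 0
∇·A = -3*x*z - 3*z^2 - 3*z
At (3, 2, -2): 12.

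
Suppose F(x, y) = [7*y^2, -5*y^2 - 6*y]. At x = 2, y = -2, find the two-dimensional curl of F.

∂F₂/∂x = 0
∂F₁/∂y = 14*y
Scalar curl = -14*y
At (2, -2): 28.

28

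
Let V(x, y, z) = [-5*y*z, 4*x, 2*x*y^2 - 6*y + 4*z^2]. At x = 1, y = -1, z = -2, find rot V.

(∇×V)₁ = ∂V₃/∂y − ∂V₂/∂z = 4*x*y - 6
(∇×V)₂ = ∂V₁/∂z − ∂V₃/∂x = -2*y^2 - 5*y
(∇×V)₃ = ∂V₂/∂x − ∂V₁/∂y = 5*z + 4
∇×V = (4*x*y - 6, -2*y^2 - 5*y, 5*z + 4)
At (1, -1, -2): (-10, 3, -6).

(-10, 3, -6)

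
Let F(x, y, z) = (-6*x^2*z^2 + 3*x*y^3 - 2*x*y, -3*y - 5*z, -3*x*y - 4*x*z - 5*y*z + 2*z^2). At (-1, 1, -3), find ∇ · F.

93

∂F₁/∂x = -12*x*z^2 + 3*y^3 - 2*y
∂F₂/∂y = -3
∂F₃/∂z = -4*x - 5*y + 4*z
∇·F = -12*x*z^2 - 4*x + 3*y^3 - 7*y + 4*z - 3
At (-1, 1, -3): 93.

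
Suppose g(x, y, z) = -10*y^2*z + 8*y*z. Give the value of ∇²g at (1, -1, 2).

∂²g/∂x² = 0
∂²g/∂y² = -20*z
∂²g/∂z² = 0
∇²g = -20*z
At (1, -1, 2): -40.

-40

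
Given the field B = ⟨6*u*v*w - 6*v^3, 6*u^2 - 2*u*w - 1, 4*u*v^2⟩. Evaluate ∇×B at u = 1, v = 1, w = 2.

(10, 2, 14)

(∇×B)₁ = ∂B₃/∂v − ∂B₂/∂w = 8*u*v + 2*u
(∇×B)₂ = ∂B₁/∂w − ∂B₃/∂u = 6*u*v - 4*v^2
(∇×B)₃ = ∂B₂/∂u − ∂B₁/∂v = -6*u*w + 12*u + 18*v^2 - 2*w
∇×B = (8*u*v + 2*u, 6*u*v - 4*v^2, -6*u*w + 12*u + 18*v^2 - 2*w)
At (1, 1, 2): (10, 2, 14).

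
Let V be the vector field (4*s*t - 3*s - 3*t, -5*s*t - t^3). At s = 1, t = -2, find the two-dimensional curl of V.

∂V₂/∂s = -5*t
∂V₁/∂t = 4*s - 3
Scalar curl = -4*s - 5*t + 3
At (1, -2): 9.

9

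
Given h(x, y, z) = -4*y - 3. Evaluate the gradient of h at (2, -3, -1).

∂h/∂x = 0
∂h/∂y = -4
∂h/∂z = 0
∇h = (0, -4, 0)
At (2, -3, -1): (0, -4, 0).

(0, -4, 0)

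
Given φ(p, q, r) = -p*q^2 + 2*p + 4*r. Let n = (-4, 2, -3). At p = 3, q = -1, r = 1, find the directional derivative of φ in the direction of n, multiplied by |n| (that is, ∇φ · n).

-4

∂φ/∂p = -q^2 + 2
∂φ/∂q = -2*p*q
∂φ/∂r = 4
∇φ at (3, -1, 1) = (1, 6, 4)
∇φ · n = (1)(-4) + (6)(2) + (4)(-3) = -4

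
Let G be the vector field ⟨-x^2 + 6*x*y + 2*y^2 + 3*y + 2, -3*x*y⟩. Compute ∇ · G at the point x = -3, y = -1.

∂G₁/∂x = -2*x + 6*y
∂G₂/∂y = -3*x
∇·G = -5*x + 6*y
At (-3, -1): 9.

9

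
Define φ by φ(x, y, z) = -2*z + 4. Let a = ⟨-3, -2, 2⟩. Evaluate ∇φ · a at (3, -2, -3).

-4

∂φ/∂x = 0
∂φ/∂y = 0
∂φ/∂z = -2
∇φ at (3, -2, -3) = (0, 0, -2)
∇φ · a = (0)(-3) + (0)(-2) + (-2)(2) = -4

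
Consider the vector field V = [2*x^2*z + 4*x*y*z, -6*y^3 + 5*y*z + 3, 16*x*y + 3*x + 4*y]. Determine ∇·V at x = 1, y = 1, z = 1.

-5

∂V₁/∂x = 4*x*z + 4*y*z
∂V₂/∂y = -18*y^2 + 5*z
∂V₃/∂z = 0
∇·V = 4*x*z - 18*y^2 + 4*y*z + 5*z
At (1, 1, 1): -5.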